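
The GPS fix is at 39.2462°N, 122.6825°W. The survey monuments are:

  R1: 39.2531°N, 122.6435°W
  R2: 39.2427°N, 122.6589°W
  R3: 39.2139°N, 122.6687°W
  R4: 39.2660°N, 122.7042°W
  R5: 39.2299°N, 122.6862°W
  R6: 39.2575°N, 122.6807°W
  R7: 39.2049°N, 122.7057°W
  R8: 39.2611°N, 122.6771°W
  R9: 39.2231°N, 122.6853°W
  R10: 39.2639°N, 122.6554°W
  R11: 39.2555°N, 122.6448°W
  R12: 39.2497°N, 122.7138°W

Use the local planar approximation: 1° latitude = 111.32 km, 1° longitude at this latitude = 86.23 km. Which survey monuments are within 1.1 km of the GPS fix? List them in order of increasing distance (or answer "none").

none

Distances from 39.2462°N, 122.6825°W:
R1: √((0.0069·111.32)² + (0.0390·86.23)²) = √(0.589990 + 11.309567) = 3.4496 km
R2: √((-0.0035·111.32)² + (0.0236·86.23)²) = √(0.151804 + 4.141339) = 2.0720 km
R3: √((-0.0323·111.32)² + (0.0138·86.23)²) = √(12.928598 + 1.416038) = 3.7874 km
R4: √((0.0198·111.32)² + (-0.0217·86.23)²) = √(4.858216 + 3.501356) = 2.8913 km
R5: √((-0.0163·111.32)² + (-0.0037·86.23)²) = √(3.292468 + 0.101794) = 1.8424 km
R6: √((0.0113·111.32)² + (0.0018·86.23)²) = √(1.582353 + 0.024091) = 1.2675 km
R7: √((-0.0413·111.32)² + (-0.0232·86.23)²) = √(21.137153 + 4.002144) = 5.0139 km
R8: √((0.0149·111.32)² + (0.0054·86.23)²) = √(2.751180 + 0.216822) = 1.7228 km
R9: √((-0.0231·111.32)² + (-0.0028·86.23)²) = √(6.612571 + 0.058295) = 2.5828 km
R10: √((0.0177·111.32)² + (0.0271·86.23)²) = √(3.882334 + 5.460788) = 3.0567 km
R11: √((0.0093·111.32)² + (0.0377·86.23)²) = √(1.071796 + 10.568162) = 3.4117 km
R12: √((0.0035·111.32)² + (-0.0313·86.23)²) = √(0.151804 + 7.284596) = 2.7270 km
Threshold 1.1 km: none within range.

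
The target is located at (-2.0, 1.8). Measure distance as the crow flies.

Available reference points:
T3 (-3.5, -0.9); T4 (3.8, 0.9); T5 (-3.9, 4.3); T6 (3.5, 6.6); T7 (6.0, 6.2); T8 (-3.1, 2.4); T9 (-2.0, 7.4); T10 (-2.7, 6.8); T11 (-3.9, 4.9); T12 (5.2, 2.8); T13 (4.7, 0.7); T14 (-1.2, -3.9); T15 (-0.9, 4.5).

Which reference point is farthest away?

T7

Distances from (-2.0, 1.8):
T3: 3.09
T4: 5.87
T5: 3.14
T6: 7.30
T7: 9.13
T8: 1.25
T9: 5.60
T10: 5.05
T11: 3.64
T12: 7.27
T13: 6.79
T14: 5.76
T15: 2.92
Maximum: T7 at 9.13.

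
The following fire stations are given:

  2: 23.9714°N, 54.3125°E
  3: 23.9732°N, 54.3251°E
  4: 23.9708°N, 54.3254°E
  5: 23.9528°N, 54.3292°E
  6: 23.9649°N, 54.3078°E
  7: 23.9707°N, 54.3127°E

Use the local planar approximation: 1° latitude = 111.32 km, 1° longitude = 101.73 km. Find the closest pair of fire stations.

Pairwise distances:
2–7: √((-0.0007·111.32)² + (0.0002·101.73)²) = √(0.006072 + 0.000414) = 0.0805 km
3–4: √((-0.0024·111.32)² + (0.0003·101.73)²) = √(0.071379 + 0.000931) = 0.2689 km
6–7: √((0.0058·111.32)² + (0.0049·101.73)²) = √(0.416872 + 0.248479) = 0.8157 km
2–6: √((-0.0065·111.32)² + (-0.0047·101.73)²) = √(0.523568 + 0.228609) = 0.8673 km
3–7: √((-0.0025·111.32)² + (-0.0124·101.73)²) = √(0.077451 + 1.591261) = 1.2918 km
4–7: √((-0.0001·111.32)² + (-0.0127·101.73)²) = √(0.000124 + 1.669189) = 1.2920 km
2–3: √((0.0018·111.32)² + (0.0126·101.73)²) = √(0.040151 + 1.643006) = 1.2974 km
2–4: √((-0.0006·111.32)² + (0.0129·101.73)²) = √(0.004461 + 1.722176) = 1.3140 km
4–6: √((-0.0059·111.32)² + (-0.0176·101.73)²) = √(0.431370 + 3.205704) = 1.9071 km
3–6: √((-0.0083·111.32)² + (-0.0173·101.73)²) = √(0.853695 + 3.097350) = 1.9877 km
4–5: √((-0.0180·111.32)² + (0.0038·101.73)²) = √(4.015054 + 0.149439) = 2.0407 km
3–5: √((-0.0204·111.32)² + (0.0041·101.73)²) = √(5.157114 + 0.173967) = 2.3089 km
5–6: √((0.0121·111.32)² + (-0.0214·101.73)²) = √(1.814334 + 4.739425) = 2.5600 km
5–7: √((0.0179·111.32)² + (-0.0165·101.73)²) = √(3.970566 + 2.817513) = 2.6054 km
2–5: √((-0.0186·111.32)² + (0.0167·101.73)²) = √(4.287186 + 2.886231) = 2.6783 km
Closest pair: 2–7 at 0.0805 km.

2 and 7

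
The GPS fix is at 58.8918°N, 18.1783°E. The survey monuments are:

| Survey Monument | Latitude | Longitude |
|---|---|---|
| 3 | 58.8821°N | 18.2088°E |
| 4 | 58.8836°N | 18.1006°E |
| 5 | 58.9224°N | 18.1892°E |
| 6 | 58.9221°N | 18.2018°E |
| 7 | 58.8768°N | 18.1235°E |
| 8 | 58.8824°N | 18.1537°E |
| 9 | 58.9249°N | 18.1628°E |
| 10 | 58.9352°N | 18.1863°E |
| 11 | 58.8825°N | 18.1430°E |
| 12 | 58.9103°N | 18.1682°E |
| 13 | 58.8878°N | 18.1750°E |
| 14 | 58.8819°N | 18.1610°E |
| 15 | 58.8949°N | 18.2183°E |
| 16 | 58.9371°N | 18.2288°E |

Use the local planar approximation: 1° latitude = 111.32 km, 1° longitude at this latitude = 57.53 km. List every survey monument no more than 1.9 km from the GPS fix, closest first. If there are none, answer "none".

Distances from 58.8918°N, 18.1783°E:
3: 2.0603 km
4: 4.5623 km
5: 3.4636 km
6: 3.6339 km
7: 3.5675 km
8: 1.7601 km
9: 3.7911 km
10: 4.8532 km
11: 2.2795 km
12: 2.1398 km
13: 0.4841 km
14: 1.4850 km
15: 2.3269 km
16: 5.8198 km
Threshold 1.9 km: 13 (0.4841 km), 14 (1.4850 km), 8 (1.7601 km) are within range.

13, 14, 8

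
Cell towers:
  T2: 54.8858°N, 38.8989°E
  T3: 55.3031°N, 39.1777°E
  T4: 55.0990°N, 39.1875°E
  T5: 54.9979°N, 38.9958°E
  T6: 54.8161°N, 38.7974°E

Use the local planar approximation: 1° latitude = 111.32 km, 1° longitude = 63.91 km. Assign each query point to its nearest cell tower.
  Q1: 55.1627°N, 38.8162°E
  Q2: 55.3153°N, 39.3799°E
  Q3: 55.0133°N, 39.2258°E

Q1→T5; Q2→T3; Q3→T4

Q1 at 55.1627°N, 38.8162°E:
  T2: √((-0.2769·111.32)² + (0.0827·63.91)²) = √(950.150293 + 27.934999) = 31.2744 km
  T3: √((0.1404·111.32)² + (0.3615·63.91)²) = √(244.275894 + 533.770095) = 27.8935 km
  T4: √((-0.0637·111.32)² + (0.3713·63.91)²) = √(50.283472 + 563.102601) = 24.7666 km
  T5: √((-0.1648·111.32)² + (0.1796·63.91)²) = √(336.558691 + 131.749902) = 21.6404 km
  T6: √((-0.3466·111.32)² + (-0.0188·63.91)²) = √(1488.687398 + 1.443621) = 38.6022 km
  → nearest: T5 (21.6404 km)
Q2 at 55.3153°N, 39.3799°E:
  T2: √((-0.4295·111.32)² + (-0.4810·63.91)²) = √(2285.981607 + 944.991251) = 56.8416 km
  T3: √((-0.0122·111.32)² + (-0.2022·63.91)²) = √(1.844446 + 166.993642) = 12.9938 km
  T4: √((-0.2163·111.32)² + (-0.1924·63.91)²) = √(579.774933 + 151.198600) = 27.0365 km
  T5: √((-0.3174·111.32)² + (-0.3841·63.91)²) = √(1248.418628 + 602.596007) = 43.0234 km
  T6: √((-0.4992·111.32)² + (-0.5825·63.91)²) = √(3088.129817 + 1385.892340) = 66.8881 km
  → nearest: T3 (12.9938 km)
Q3 at 55.0133°N, 39.2258°E:
  T2: √((-0.1275·111.32)² + (-0.3269·63.91)²) = √(201.449765 + 436.483143) = 25.2573 km
  T3: √((0.2898·111.32)² + (-0.0481·63.91)²) = √(1040.742183 + 9.449913) = 32.4067 km
  T4: √((0.0857·111.32)² + (-0.0383·63.91)²) = √(91.013966 + 5.991495) = 9.8491 km
  T5: √((-0.0154·111.32)² + (-0.2300·63.91)²) = √(2.938920 + 216.069420) = 14.7989 km
  T6: √((-0.1972·111.32)² + (-0.4284·63.91)²) = √(481.903651 + 749.612050) = 35.0930 km
  → nearest: T4 (9.8491 km)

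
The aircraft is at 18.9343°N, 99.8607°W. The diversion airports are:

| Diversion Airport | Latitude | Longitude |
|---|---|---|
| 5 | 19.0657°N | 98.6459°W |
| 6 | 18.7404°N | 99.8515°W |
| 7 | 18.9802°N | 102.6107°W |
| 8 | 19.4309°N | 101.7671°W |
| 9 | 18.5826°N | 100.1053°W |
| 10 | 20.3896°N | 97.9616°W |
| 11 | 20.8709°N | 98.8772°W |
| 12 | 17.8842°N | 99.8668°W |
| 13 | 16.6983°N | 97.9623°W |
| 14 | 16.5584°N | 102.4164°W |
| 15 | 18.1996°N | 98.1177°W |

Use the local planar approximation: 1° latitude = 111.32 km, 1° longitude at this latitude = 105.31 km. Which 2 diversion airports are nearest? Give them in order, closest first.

Distances from 18.9343°N, 99.8607°W:
5: √((0.1314·111.32)² + (1.2148·105.31)²) = √(213.962235 + 16366.235346) = 128.7641 km
6: √((-0.1939·111.32)² + (0.0092·105.31)²) = √(465.909980 + 0.938674) = 21.6067 km
7: √((0.0459·111.32)² + (-2.7500·105.31)²) = √(26.107890 + 83869.608006) = 289.6476 km
8: √((0.4966·111.32)² + (-1.9064·105.31)²) = √(3056.045569 + 40305.775745) = 208.2350 km
9: √((-0.3517·111.32)² + (-0.2446·105.31)²) = √(1532.819907 + 663.517117) = 46.8651 km
10: √((1.4553·111.32)² + (1.8991·105.31)²) = √(26245.294720 + 39997.688433) = 257.3771 km
11: √((1.9366·111.32)² + (0.9835·105.31)²) = √(46475.733247 + 10727.238935) = 239.1714 km
12: √((-1.0501·111.32)² + (-0.0061·105.31)²) = √(13664.939470 + 0.412666) = 116.8989 km
13: √((-2.2360·111.32)² + (1.8984·105.31)²) = √(61956.944789 + 39968.207920) = 319.2572 km
14: √((-2.3759·111.32)² + (-2.5557·105.31)²) = √(69952.414671 + 72436.752461) = 377.3449 km
15: √((-0.7347·111.32)² + (1.7430·105.31)²) = √(6689.081309 + 33692.559171) = 200.9518 km
Sorted: 6 (21.6067 km) < 9 (46.8651 km) < 12 (116.8989 km) < 5 (128.7641 km) < …

6, 9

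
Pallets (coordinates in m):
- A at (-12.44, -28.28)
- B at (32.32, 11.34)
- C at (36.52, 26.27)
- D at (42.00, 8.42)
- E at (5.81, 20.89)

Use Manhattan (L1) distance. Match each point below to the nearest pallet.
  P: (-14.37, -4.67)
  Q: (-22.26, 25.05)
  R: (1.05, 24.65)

P at (-14.37, -4.67):
  A: 25.54 m
  B: 62.70 m
  C: 81.83 m
  D: 69.46 m
  E: 45.74 m
  → nearest: A (25.54 m)
Q at (-22.26, 25.05):
  A: 63.15 m
  B: 68.29 m
  C: 60.00 m
  D: 80.89 m
  E: 32.23 m
  → nearest: E (32.23 m)
R at (1.05, 24.65):
  A: 66.42 m
  B: 44.58 m
  C: 37.09 m
  D: 57.18 m
  E: 8.52 m
  → nearest: E (8.52 m)

P→A; Q→E; R→E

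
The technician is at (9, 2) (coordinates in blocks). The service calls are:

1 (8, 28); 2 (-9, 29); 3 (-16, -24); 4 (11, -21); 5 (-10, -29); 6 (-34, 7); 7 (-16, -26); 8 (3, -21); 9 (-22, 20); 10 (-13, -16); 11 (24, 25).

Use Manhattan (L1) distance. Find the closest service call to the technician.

Distances from (9, 2):
1: |-1| + |26| = 1 + 26 = 27 blocks
2: |-18| + |27| = 18 + 27 = 45 blocks
3: |-25| + |-26| = 25 + 26 = 51 blocks
4: |2| + |-23| = 2 + 23 = 25 blocks
5: |-19| + |-31| = 19 + 31 = 50 blocks
6: |-43| + |5| = 43 + 5 = 48 blocks
7: |-25| + |-28| = 25 + 28 = 53 blocks
8: |-6| + |-23| = 6 + 23 = 29 blocks
9: |-31| + |18| = 31 + 18 = 49 blocks
10: |-22| + |-18| = 22 + 18 = 40 blocks
11: |15| + |23| = 15 + 23 = 38 blocks
Minimum: 4 at 25 blocks.

4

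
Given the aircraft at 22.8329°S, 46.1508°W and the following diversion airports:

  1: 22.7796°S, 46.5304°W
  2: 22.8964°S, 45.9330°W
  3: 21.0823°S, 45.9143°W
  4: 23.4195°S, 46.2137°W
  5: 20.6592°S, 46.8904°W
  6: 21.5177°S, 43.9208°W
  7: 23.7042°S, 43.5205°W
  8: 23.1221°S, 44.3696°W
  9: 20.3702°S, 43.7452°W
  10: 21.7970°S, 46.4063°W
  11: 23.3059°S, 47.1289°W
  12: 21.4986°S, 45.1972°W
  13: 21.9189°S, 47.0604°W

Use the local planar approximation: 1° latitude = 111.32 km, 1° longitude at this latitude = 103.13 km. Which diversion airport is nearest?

2

Distances from 22.8329°S, 46.1508°W:
1: √((0.0533·111.32)² + (-0.3796·103.13)²) = √(35.204713 + 1532.577492) = 39.5952 km
2: √((-0.0635·111.32)² + (0.2178·103.13)²) = √(49.968216 + 504.528596) = 23.5478 km
3: √((1.7506·111.32)² + (0.2365·103.13)²) = √(37976.964060 + 594.884051) = 196.3972 km
4: √((-0.5866·111.32)² + (-0.0629·103.13)²) = √(4264.130747 + 42.079573) = 65.6217 km
5: √((2.1737·111.32)² + (-0.7396·103.13)²) = √(58552.522018 + 5817.867692) = 253.7132 km
6: √((1.3152·111.32)² + (2.2300·103.13)²) = √(21435.321204 + 52890.754404) = 272.6281 km
7: √((-0.8713·111.32)² + (2.6303·103.13)²) = √(9407.664551 + 73583.527822) = 288.0819 km
8: √((-0.2892·111.32)² + (1.7812·103.13)²) = √(1036.437153 + 33743.910338) = 186.4949 km
9: √((2.4627·111.32)² + (2.4056·103.13)²) = √(75156.996506 + 61548.413903) = 369.7369 km
10: √((1.0359·111.32)² + (-0.2555·103.13)²) = √(13297.869341 + 694.307481) = 118.2885 km
11: √((-0.4730·111.32)² + (-0.9781·103.13)²) = √(2772.481627 + 10175.050030) = 113.7872 km
12: √((1.3343·111.32)² + (0.9536·103.13)²) = √(22062.431147 + 9671.693393) = 178.1407 km
13: √((0.9140·111.32)² + (-0.9096·103.13)²) = √(10352.346192 + 8799.762254) = 138.3911 km
Minimum: 2 at 23.5478 km.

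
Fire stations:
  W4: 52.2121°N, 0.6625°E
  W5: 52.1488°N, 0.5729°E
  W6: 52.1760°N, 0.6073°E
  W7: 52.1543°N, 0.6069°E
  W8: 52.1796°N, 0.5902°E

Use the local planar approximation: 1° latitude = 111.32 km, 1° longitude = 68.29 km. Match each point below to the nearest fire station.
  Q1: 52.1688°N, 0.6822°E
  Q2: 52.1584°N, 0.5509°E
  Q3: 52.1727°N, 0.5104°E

Q1 at 52.1688°N, 0.6822°E:
  W4: 5.0044 km
  W5: 7.7891 km
  W6: 5.1773 km
  W7: 5.3896 km
  W8: 6.3967 km
  → nearest: W4 (5.0044 km)
Q2 at 52.1584°N, 0.5509°E:
  W4: 9.6859 km
  W5: 1.8437 km
  W6: 4.3212 km
  W7: 3.8514 km
  W8: 3.5738 km
  → nearest: W5 (1.8437 km)
Q3 at 52.1727°N, 0.5104°E:
  W4: 11.2750 km
  W5: 5.0295 km
  W6: 6.6275 km
  W7: 6.9010 km
  W8: 5.5034 km
  → nearest: W5 (5.0295 km)

Q1→W4; Q2→W5; Q3→W5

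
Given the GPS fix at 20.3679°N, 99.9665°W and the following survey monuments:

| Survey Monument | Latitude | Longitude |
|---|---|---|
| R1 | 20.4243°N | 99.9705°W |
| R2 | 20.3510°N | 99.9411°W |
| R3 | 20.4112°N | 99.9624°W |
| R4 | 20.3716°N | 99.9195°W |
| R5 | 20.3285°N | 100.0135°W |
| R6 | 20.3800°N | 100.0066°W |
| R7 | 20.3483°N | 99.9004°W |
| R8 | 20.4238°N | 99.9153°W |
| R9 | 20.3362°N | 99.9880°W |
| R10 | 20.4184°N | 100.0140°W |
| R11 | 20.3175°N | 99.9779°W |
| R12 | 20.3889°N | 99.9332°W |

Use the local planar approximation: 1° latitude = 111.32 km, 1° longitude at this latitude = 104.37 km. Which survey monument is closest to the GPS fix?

R2

Distances from 20.3679°N, 99.9665°W:
R1: 6.2923 km
R2: 3.2507 km
R3: 4.8391 km
R4: 4.9227 km
R5: 6.5803 km
R6: 4.3967 km
R7: 7.2357 km
R8: 8.2024 km
R9: 4.1819 km
R10: 7.4954 km
R11: 5.7353 km
R12: 4.1886 km
Minimum: R2 at 3.2507 km.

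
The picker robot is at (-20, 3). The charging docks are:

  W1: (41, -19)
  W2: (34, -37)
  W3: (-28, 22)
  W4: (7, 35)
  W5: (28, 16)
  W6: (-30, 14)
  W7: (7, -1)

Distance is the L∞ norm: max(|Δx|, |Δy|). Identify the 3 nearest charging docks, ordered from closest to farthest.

Distances from (-20, 3):
W1: max(|61|, |-22|) = 61
W2: max(|54|, |-40|) = 54
W3: max(|-8|, |19|) = 19
W4: max(|27|, |32|) = 32
W5: max(|48|, |13|) = 48
W6: max(|-10|, |11|) = 11
W7: max(|27|, |-4|) = 27
Sorted: W6 (11) < W3 (19) < W7 (27) < W4 (32) < W5 (48) < …

W6, W3, W7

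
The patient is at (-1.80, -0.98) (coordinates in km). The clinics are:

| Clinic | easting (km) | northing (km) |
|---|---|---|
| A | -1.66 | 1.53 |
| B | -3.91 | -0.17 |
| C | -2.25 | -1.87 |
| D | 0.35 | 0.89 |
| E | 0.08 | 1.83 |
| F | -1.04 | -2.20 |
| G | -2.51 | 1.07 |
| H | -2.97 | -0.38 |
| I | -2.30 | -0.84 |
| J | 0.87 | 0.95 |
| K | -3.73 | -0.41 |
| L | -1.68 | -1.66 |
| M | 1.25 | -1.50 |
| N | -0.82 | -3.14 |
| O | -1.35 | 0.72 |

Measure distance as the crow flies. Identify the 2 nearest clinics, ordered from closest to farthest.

I, L

Distances from (-1.80, -0.98):
A: 2.51 km
B: 2.26 km
C: 1.00 km
D: 2.85 km
E: 3.38 km
F: 1.44 km
G: 2.17 km
H: 1.31 km
I: 0.52 km
J: 3.29 km
K: 2.01 km
L: 0.69 km
M: 3.09 km
N: 2.37 km
O: 1.76 km
Sorted: I (0.52 km) < L (0.69 km) < C (1.00 km) < H (1.31 km) < …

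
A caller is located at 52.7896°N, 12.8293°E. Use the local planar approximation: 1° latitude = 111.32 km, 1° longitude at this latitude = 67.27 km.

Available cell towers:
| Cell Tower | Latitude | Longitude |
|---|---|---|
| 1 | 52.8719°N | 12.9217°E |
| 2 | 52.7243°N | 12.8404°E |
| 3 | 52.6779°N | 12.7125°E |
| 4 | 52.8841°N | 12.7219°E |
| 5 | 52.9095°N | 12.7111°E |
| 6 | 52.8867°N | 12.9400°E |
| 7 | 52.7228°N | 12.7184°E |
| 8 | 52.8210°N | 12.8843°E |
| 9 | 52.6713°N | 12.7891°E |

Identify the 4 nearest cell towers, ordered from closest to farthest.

8, 2, 7, 1

Distances from 52.7896°N, 12.8293°E:
1: √((0.0823·111.32)² + (0.0924·67.27)²) = √(83.935574 + 38.635523) = 11.0712 km
2: √((-0.0653·111.32)² + (0.0111·67.27)²) = √(52.841210 + 0.557556) = 7.3074 km
3: √((-0.1117·111.32)² + (-0.1168·67.27)²) = √(154.615398 + 61.734586) = 14.7088 km
4: √((0.0945·111.32)² + (-0.1074·67.27)²) = √(110.664930 + 52.197706) = 12.7618 km
5: √((0.1199·111.32)² + (-0.1182·67.27)²) = √(178.149563 + 63.223394) = 15.5362 km
6: √((0.0971·111.32)² + (0.1107·67.27)²) = √(116.838199 + 55.454666) = 13.1260 km
7: √((-0.0668·111.32)² + (-0.1109·67.27)²) = √(55.296714 + 55.655226) = 10.5334 km
8: √((0.0314·111.32)² + (0.0550·67.27)²) = √(12.218157 + 13.688890) = 5.0899 km
9: √((-0.1183·111.32)² + (-0.0402·67.27)²) = √(173.426670 + 7.312990) = 13.4439 km
Sorted: 8 (5.0899 km) < 2 (7.3074 km) < 7 (10.5334 km) < 1 (11.0712 km) < 4 (12.7618 km) < 6 (13.1260 km) < …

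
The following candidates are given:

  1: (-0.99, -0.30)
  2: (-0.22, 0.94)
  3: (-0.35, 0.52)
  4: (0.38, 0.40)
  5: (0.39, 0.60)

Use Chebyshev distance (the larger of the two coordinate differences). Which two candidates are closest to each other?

Pairwise distances:
4–5: 0.20
2–3: 0.42
2–4: 0.60
2–5: 0.61
3–4: 0.73
3–5: 0.74
1–3: 0.82
1–2: 1.24
1–4: 1.37
1–5: 1.38
Closest pair: 4–5 at 0.20.

4 and 5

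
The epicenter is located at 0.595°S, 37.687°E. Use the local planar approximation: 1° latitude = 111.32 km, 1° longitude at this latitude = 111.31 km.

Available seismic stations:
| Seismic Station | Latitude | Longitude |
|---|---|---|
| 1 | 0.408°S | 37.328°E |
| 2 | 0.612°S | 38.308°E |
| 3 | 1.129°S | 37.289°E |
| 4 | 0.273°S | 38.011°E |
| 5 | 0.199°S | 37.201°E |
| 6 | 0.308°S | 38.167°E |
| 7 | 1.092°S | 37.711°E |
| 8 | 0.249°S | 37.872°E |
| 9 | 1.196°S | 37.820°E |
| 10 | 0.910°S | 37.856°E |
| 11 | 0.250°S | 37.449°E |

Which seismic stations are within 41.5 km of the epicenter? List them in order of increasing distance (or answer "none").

10

Distances from 0.595°S, 37.687°E:
1: √((0.187·111.32)² + (-0.359·111.31)²) = √(433.34083 + 1596.82478) = 45.057 km
2: √((-0.017·111.32)² + (0.621·111.31)²) = √(3.58133 + 4778.05963) = 69.149 km
3: √((-0.534·111.32)² + (-0.398·111.31)²) = √(3533.69376 + 1962.61227) = 74.137 km
4: √((0.322·111.32)² + (0.324·111.31)²) = √(1284.86689 + 1300.64383) = 50.848 km
5: √((0.396·111.32)² + (-0.486·111.31)²) = √(1943.28620 + 2926.44862) = 69.783 km
6: √((0.287·111.32)² + (0.480·111.31)²) = √(1020.72838 + 2854.63667) = 62.252 km
7: √((-0.497·111.32)² + (0.024·111.31)²) = √(3060.97070 + 7.13659) = 55.390 km
8: √((0.346·111.32)² + (0.185·111.31)²) = √(1483.53772 + 424.04488) = 43.676 km
9: √((-0.601·111.32)² + (0.133·111.31)²) = √(4476.05423 + 219.16523) = 68.522 km
10: √((-0.315·111.32)² + (0.169·111.31)²) = √(1229.61033 + 353.86839) = 39.793 km
11: √((0.345·111.32)² + (-0.238·111.31)²) = √(1474.97475 + 701.81441) = 46.656 km
Threshold 41.5 km: 10 (39.793 km) is within range.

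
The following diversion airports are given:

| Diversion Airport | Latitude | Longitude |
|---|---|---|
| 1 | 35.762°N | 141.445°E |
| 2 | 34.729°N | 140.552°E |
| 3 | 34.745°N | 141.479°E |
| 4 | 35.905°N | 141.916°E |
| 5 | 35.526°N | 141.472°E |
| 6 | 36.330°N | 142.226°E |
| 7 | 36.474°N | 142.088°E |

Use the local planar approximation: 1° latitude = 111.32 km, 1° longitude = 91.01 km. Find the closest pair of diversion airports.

Pairwise distances:
1–2: √((-1.033·111.32)² + (-0.893·91.01)²) = √(13223.51884 + 6605.12661) = 140.814 km
1–3: √((-1.017·111.32)² + (0.034·91.01)²) = √(12817.05657 + 9.57494) = 113.255 km
1–4: √((0.143·111.32)² + (0.471·91.01)²) = √(253.40692 + 1837.46909) = 45.726 km
1–5: √((-0.236·111.32)² + (0.027·91.01)²) = √(690.19276 + 6.03818) = 26.386 km
1–6: √((0.568·111.32)² + (0.781·91.01)²) = √(3998.00255 + 5052.19723) = 95.133 km
1–7: √((0.712·111.32)² + (0.643·91.01)²) = √(6282.12224 + 3424.52369) = 98.522 km
2–3: √((0.016·111.32)² + (0.927·91.01)²) = √(3.17239 + 7117.66751) = 84.385 km
2–4: √((1.176·111.32)² + (1.364·91.01)²) = √(17138.03553 + 15410.15366) = 180.411 km
2–5: √((0.797·111.32)² + (0.920·91.01)²) = √(7871.60038 + 7010.57893) = 121.993 km
2–6: √((1.601·111.32)² + (1.674·91.01)²) = √(31763.55179 + 23210.74798) = 234.466 km
2–7: √((1.745·111.32)² + (1.536·91.01)²) = √(37734.38341 + 19541.62433) = 239.324 km
3–4: √((1.160·111.32)² + (0.437·91.01)²) = √(16674.86681 + 1581.76187) = 135.117 km
3–5: √((0.781·111.32)² + (-0.007·91.01)²) = √(7558.72357 + 0.40586) = 86.943 km
3–6: √((1.585·111.32)² + (0.747·91.01)²) = √(31131.84994 + 4621.88816) = 189.087 km
3–7: √((1.729·111.32)² + (0.609·91.01)²) = √(37045.57857 + 3071.94060) = 200.294 km
4–5: √((-0.379·111.32)² + (-0.444·91.01)²) = √(1780.01973 + 1632.84202) = 58.420 km
4–6: √((0.425·111.32)² + (0.310·91.01)²) = √(2238.33072 + 795.97901) = 55.085 km
4–7: √((0.569·111.32)² + (0.172·91.01)²) = √(4012.09242 + 245.03895) = 65.247 km
5–6: √((0.804·111.32)² + (0.754·91.01)²) = √(8010.47912 + 4708.91575) = 112.780 km
5–7: √((0.948·111.32)² + (0.616·91.01)²) = √(11136.86794 + 3142.96578) = 119.498 km
6–7: √((0.144·111.32)² + (-0.138·91.01)²) = √(256.96346 + 157.73803) = 20.364 km
Closest pair: 6–7 at 20.364 km.

6 and 7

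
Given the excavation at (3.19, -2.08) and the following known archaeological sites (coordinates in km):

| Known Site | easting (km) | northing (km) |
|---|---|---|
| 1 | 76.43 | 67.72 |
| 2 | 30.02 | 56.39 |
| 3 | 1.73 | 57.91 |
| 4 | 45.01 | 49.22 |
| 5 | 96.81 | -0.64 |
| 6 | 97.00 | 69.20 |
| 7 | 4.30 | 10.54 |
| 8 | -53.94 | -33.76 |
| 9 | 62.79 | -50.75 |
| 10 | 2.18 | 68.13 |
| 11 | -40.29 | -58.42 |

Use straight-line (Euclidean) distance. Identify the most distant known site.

6

Distances from (3.19, -2.08):
1: 101.17 km
2: 64.33 km
3: 60.01 km
4: 66.19 km
5: 93.63 km
6: 117.82 km
7: 12.67 km
8: 65.33 km
9: 76.95 km
10: 70.22 km
11: 71.17 km
Maximum: 6 at 117.82 km.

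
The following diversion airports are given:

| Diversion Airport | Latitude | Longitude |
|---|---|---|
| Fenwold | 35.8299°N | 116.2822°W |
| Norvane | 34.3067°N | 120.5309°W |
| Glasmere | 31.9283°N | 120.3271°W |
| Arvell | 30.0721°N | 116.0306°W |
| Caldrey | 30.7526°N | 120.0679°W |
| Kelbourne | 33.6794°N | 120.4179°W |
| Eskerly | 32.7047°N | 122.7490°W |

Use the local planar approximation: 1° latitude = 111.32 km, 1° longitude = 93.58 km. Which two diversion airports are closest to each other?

Pairwise distances:
Norvane–Kelbourne: 70.6272 km
Glasmere–Caldrey: 133.1076 km
Glasmere–Kelbourne: 195.1176 km
Glasmere–Eskerly: 242.5619 km
Kelbourne–Eskerly: 243.6390 km
Norvane–Glasmere: 265.4495 km
Norvane–Eskerly: 273.6576 km
Caldrey–Kelbourne: 327.4535 km
Caldrey–Eskerly: 331.9219 km
Arvell–Caldrey: 385.3302 km
Norvane–Caldrey: 398.0078 km
Fenwold–Norvane: 432.2406 km
Glasmere–Arvell: 452.0556 km
Fenwold–Kelbourne: 455.0746 km
Arvell–Kelbourne: 574.2966 km
Fenwold–Glasmere: 576.1231 km
Norvane–Arvell: 632.1164 km
Fenwold–Arvell: 641.3906 km
Fenwold–Caldrey: 667.0540 km
Arvell–Eskerly: 693.6558 km
Fenwold–Eskerly: 698.0365 km
Closest pair: Norvane–Kelbourne at 70.6272 km.

Norvane and Kelbourne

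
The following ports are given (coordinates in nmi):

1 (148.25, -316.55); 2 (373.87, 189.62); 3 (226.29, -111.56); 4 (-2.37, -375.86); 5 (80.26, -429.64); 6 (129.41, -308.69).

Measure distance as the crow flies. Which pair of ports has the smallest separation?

1 and 6

Pairwise distances:
1–6: √((-18.84)² + (7.86)²) = √(354.9456 + 61.7796) = 20.41 nmi
4–5: √((82.63)² + (-53.78)²) = √(6827.7169 + 2892.2884) = 98.59 nmi
5–6: √((49.15)² + (120.95)²) = √(2415.7225 + 14628.9025) = 130.56 nmi
1–5: √((-67.99)² + (-113.09)²) = √(4622.6401 + 12789.3481) = 131.95 nmi
4–6: √((131.78)² + (67.17)²) = √(17365.9684 + 4511.8089) = 147.91 nmi
1–4: √((-150.62)² + (-59.31)²) = √(22686.3844 + 3517.6761) = 161.88 nmi
1–3: √((78.04)² + (204.99)²) = √(6090.2416 + 42020.9001) = 219.34 nmi
3–6: √((-96.88)² + (-197.13)²) = √(9385.7344 + 38860.2369) = 219.65 nmi
2–3: √((-147.58)² + (-301.18)²) = √(21779.8564 + 90709.3924) = 335.39 nmi
3–4: √((-228.66)² + (-264.30)²) = √(52285.3956 + 69854.4900) = 349.49 nmi
3–5: √((-146.03)² + (-318.08)²) = √(21324.7609 + 101174.8864) = 350.00 nmi
1–2: √((225.62)² + (506.17)²) = √(50904.3844 + 256208.0689) = 554.18 nmi
2–6: √((-244.46)² + (-498.31)²) = √(59760.6916 + 248312.8561) = 555.04 nmi
2–4: √((-376.24)² + (-565.48)²) = √(141556.5376 + 319767.6304) = 679.21 nmi
2–5: √((-293.61)² + (-619.26)²) = √(86206.8321 + 383482.9476) = 685.34 nmi
Closest pair: 1–6 at 20.41 nmi.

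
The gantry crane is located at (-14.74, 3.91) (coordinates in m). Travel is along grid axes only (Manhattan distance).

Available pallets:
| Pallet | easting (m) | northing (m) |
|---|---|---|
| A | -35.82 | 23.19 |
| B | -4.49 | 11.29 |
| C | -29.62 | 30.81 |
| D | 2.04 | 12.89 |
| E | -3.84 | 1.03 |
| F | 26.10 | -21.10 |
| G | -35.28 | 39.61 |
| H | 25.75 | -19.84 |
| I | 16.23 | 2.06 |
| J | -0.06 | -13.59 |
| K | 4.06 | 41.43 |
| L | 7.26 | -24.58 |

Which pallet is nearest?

Distances from (-14.74, 3.91):
A: 40.36 m
B: 17.63 m
C: 41.78 m
D: 25.76 m
E: 13.78 m
F: 65.85 m
G: 56.24 m
H: 64.24 m
I: 32.82 m
J: 32.18 m
K: 56.32 m
L: 50.49 m
Minimum: E at 13.78 m.

E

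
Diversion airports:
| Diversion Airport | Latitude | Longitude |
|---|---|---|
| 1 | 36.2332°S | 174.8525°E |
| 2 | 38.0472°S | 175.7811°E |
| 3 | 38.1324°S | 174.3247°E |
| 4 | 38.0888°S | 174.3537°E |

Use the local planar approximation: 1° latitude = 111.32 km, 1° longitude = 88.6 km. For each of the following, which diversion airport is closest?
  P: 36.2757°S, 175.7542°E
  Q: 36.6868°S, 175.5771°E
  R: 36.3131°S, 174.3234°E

P at 36.2757°S, 175.7542°E:
  1: √((0.0425·111.32)² + (-0.9017·88.6)²) = √(22.383307 + 6382.511164) = 80.0306 km
  2: √((-1.7715·111.32)² + (0.0269·88.6)²) = √(38889.173083 + 5.680310) = 197.2178 km
  3: √((-1.8567·111.32)² + (-1.4295·88.6)²) = √(42719.864857 + 16041.159724) = 242.4067 km
  4: √((-1.8131·111.32)² + (-1.4005·88.6)²) = √(40737.081427 + 15396.913506) = 236.9261 km
  → nearest: 1 (80.0306 km)
Q at 36.6868°S, 175.5771°E:
  1: √((0.4536·111.32)² + (-0.7246·88.6)²) = √(2549.719980 + 4121.583504) = 81.6780 km
  2: √((-1.3604·111.32)² + (0.2040·88.6)²) = √(22933.991217 + 326.683935) = 152.5145 km
  3: √((-1.4456·111.32)² + (-1.2524·88.6)²) = √(25896.595571 + 12312.707476) = 195.4720 km
  4: √((-1.4020·111.32)² + (-1.2234·88.6)²) = √(24358.044670 + 11749.094478) = 190.0188 km
  → nearest: 1 (81.6780 km)
R at 36.3131°S, 174.3234°E:
  1: √((0.0799·111.32)² + (0.5291·88.6)²) = √(79.111561 + 2197.571261) = 47.7146 km
  2: √((-1.7341·111.32)² + (1.4577·88.6)²) = √(37264.446233 + 16680.295931) = 232.2601 km
  3: √((-1.8193·111.32)² + (0.0013·88.6)²) = √(41016.163379 + 0.013266) = 202.5245 km
  4: √((-1.7757·111.32)² + (0.0303·88.6)²) = √(39073.794195 + 7.206970) = 197.6892 km
  → nearest: 1 (47.7146 km)

P→1; Q→1; R→1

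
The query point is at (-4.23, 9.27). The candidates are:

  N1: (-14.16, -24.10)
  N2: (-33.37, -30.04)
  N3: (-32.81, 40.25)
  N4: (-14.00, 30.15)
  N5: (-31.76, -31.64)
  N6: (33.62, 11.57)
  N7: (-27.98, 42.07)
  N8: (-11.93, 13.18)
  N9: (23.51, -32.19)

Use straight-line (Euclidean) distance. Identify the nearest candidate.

N8

Distances from (-4.23, 9.27):
N1: 34.82
N2: 48.93
N3: 42.15
N4: 23.05
N5: 49.31
N6: 37.92
N7: 40.50
N8: 8.64
N9: 49.88
Minimum: N8 at 8.64.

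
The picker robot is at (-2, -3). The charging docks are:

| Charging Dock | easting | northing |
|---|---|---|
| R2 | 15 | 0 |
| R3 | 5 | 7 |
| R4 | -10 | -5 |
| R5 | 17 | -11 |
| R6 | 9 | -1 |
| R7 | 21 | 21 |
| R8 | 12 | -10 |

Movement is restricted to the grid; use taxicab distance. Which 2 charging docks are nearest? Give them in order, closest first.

R4, R6

Distances from (-2, -3):
R2: 20
R3: 17
R4: 10
R5: 27
R6: 13
R7: 47
R8: 21
Sorted: R4 (10) < R6 (13) < R3 (17) < R2 (20) < …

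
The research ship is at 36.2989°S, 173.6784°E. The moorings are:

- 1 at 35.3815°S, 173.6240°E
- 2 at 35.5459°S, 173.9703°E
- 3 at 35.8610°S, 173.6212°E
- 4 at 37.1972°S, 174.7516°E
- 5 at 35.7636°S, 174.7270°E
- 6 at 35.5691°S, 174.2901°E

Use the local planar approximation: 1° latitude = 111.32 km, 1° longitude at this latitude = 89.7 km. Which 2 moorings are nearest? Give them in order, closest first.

3, 2

Distances from 36.2989°S, 173.6784°E:
1: 102.2415 km
2: 87.8182 km
3: 49.0163 km
4: 138.8053 km
5: 111.3467 km
6: 98.0348 km
Sorted: 3 (49.0163 km) < 2 (87.8182 km) < 6 (98.0348 km) < 1 (102.2415 km) < …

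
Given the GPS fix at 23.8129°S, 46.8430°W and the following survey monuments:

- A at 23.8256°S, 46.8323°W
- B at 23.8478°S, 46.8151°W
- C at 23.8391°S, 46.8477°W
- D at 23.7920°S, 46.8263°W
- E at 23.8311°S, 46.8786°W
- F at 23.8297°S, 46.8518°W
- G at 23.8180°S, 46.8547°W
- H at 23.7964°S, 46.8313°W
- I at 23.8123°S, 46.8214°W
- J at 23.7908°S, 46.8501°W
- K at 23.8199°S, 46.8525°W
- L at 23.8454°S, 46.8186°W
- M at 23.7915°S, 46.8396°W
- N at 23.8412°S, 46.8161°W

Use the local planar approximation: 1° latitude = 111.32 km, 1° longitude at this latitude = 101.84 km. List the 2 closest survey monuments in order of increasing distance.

Distances from 23.8129°S, 46.8430°W:
A: √((-0.0127·111.32)² + (0.0107·101.84)²) = √(1.998729 + 1.187420) = 1.7850 km
B: √((-0.0349·111.32)² + (0.0279·101.84)²) = √(15.093753 + 8.073190) = 4.8132 km
C: √((-0.0262·111.32)² + (-0.0047·101.84)²) = √(8.506462 + 0.229104) = 2.9556 km
D: √((0.0209·111.32)² + (0.0167·101.84)²) = √(5.413012 + 2.892476) = 2.8819 km
E: √((-0.0182·111.32)² + (-0.0356·101.84)²) = √(4.104773 + 13.144279) = 4.1532 km
F: √((-0.0168·111.32)² + (-0.0088·101.84)²) = √(3.497558 + 0.803160) = 2.0738 km
G: √((-0.0051·111.32)² + (-0.0117·101.84)²) = √(0.322320 + 1.419739) = 1.3199 km
H: √((0.0165·111.32)² + (0.0117·101.84)²) = √(3.373761 + 1.419739) = 2.1894 km
I: √((0.0006·111.32)² + (0.0216·101.84)²) = √(0.004461 + 4.838874) = 2.2008 km
J: √((0.0221·111.32)² + (-0.0071·101.84)²) = √(6.052446 + 0.522822) = 2.5642 km
K: √((-0.0070·111.32)² + (-0.0095·101.84)²) = √(0.607215 + 0.936018) = 1.2423 km
L: √((-0.0325·111.32)² + (0.0244·101.84)²) = √(13.089200 + 6.174708) = 4.3891 km
M: √((0.0214·111.32)² + (0.0034·101.84)²) = √(5.675106 + 0.119893) = 2.4073 km
N: √((-0.0283·111.32)² + (0.0269·101.84)²) = √(9.924743 + 7.504838) = 4.1749 km
Sorted: K (1.2423 km) < G (1.3199 km) < A (1.7850 km) < F (2.0738 km) < …

K, G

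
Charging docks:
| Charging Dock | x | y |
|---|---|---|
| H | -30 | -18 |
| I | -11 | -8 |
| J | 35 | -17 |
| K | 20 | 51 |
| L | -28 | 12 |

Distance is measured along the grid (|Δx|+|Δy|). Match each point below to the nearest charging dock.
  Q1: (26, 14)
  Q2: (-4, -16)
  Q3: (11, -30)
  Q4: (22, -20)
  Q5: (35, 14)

Q1 at (26, 14):
  H: 88
  I: 59
  J: 40
  K: 43
  L: 56
  → nearest: J (40)
Q2 at (-4, -16):
  H: 28
  I: 15
  J: 40
  K: 91
  L: 52
  → nearest: I (15)
Q3 at (11, -30):
  H: 53
  I: 44
  J: 37
  K: 90
  L: 81
  → nearest: J (37)
Q4 at (22, -20):
  H: 54
  I: 45
  J: 16
  K: 73
  L: 82
  → nearest: J (16)
Q5 at (35, 14):
  H: 97
  I: 68
  J: 31
  K: 52
  L: 65
  → nearest: J (31)

Q1→J; Q2→I; Q3→J; Q4→J; Q5→J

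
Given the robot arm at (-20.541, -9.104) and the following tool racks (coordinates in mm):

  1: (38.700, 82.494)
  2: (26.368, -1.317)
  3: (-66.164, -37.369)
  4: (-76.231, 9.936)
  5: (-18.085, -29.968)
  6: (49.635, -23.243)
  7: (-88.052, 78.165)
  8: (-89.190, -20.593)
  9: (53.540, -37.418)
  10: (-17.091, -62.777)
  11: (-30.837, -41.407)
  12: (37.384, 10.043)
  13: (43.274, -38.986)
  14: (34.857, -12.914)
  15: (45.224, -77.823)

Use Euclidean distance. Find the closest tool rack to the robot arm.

5

Distances from (-20.541, -9.104):
1: √((59.241)² + (91.598)²) = √(3509.49608 + 8390.19360) = 109.086 mm
2: √((46.909)² + (7.787)²) = √(2200.45428 + 60.63737) = 47.551 mm
3: √((-45.623)² + (-28.265)²) = √(2081.45813 + 798.91023) = 53.669 mm
4: √((-55.690)² + (19.040)²) = √(3101.37610 + 362.52160) = 58.855 mm
5: √((2.456)² + (-20.864)²) = √(6.03194 + 435.30650) = 21.008 mm
6: √((70.176)² + (-14.139)²) = √(4924.67098 + 199.91132) = 71.586 mm
7: √((-67.511)² + (87.269)²) = √(4557.73512 + 7615.87836) = 110.334 mm
8: √((-68.649)² + (-11.489)²) = √(4712.68520 + 131.99712) = 69.604 mm
9: √((74.081)² + (-28.314)²) = √(5487.99456 + 801.68260) = 79.307 mm
10: √((3.450)² + (-53.673)²) = √(11.90250 + 2880.79093) = 53.784 mm
11: √((-10.296)² + (-32.303)²) = √(106.00762 + 1043.48381) = 33.904 mm
12: √((57.925)² + (19.147)²) = √(3355.30562 + 366.60761) = 61.007 mm
13: √((63.815)² + (-29.882)²) = √(4072.35422 + 892.93392) = 70.465 mm
14: √((55.398)² + (-3.810)²) = √(3068.93840 + 14.51610) = 55.529 mm
15: √((65.765)² + (-68.719)²) = √(4325.03522 + 4722.30096) = 95.117 mm
Minimum: 5 at 21.008 mm.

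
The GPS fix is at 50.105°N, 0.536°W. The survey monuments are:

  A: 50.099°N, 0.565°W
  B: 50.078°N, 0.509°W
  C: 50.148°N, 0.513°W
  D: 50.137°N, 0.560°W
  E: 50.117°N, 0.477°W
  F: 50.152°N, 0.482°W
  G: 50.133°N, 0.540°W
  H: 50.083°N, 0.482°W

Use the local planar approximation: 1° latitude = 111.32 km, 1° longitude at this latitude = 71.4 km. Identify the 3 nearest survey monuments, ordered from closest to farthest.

Distances from 50.105°N, 0.536°W:
A: √((-0.006·111.32)² + (-0.029·71.4)²) = √(0.44612 + 4.28738) = 2.176 km
B: √((-0.027·111.32)² + (0.027·71.4)²) = √(9.03387 + 3.71641) = 3.571 km
C: √((0.043·111.32)² + (0.023·71.4)²) = √(22.91307 + 2.69682) = 5.061 km
D: √((0.032·111.32)² + (-0.024·71.4)²) = √(12.68955 + 2.93642) = 3.953 km
E: √((0.012·111.32)² + (0.059·71.4)²) = √(1.78447 + 17.74600) = 4.419 km
F: √((0.047·111.32)² + (0.054·71.4)²) = √(27.37424 + 14.86565) = 6.499 km
G: √((0.028·111.32)² + (-0.004·71.4)²) = √(9.71544 + 0.08157) = 3.130 km
H: √((-0.022·111.32)² + (0.054·71.4)²) = √(5.99780 + 14.86565) = 4.568 km
Sorted: A (2.176 km) < G (3.130 km) < B (3.571 km) < D (3.953 km) < E (4.419 km) < …

A, G, B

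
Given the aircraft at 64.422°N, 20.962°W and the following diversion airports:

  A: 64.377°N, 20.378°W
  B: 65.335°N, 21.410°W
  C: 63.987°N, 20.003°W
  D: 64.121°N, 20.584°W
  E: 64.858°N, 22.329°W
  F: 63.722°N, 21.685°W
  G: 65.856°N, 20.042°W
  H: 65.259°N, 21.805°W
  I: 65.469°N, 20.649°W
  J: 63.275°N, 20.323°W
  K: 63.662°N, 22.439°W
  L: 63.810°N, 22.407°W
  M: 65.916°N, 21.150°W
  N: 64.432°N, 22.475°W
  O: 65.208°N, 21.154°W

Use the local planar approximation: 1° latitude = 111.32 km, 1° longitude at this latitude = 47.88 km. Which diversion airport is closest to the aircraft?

A

Distances from 64.422°N, 20.962°W:
A: √((-0.045·111.32)² + (0.584·47.88)²) = √(25.09409 + 781.86897) = 28.407 km
B: √((0.913·111.32)² + (-0.448·47.88)²) = √(10329.70575 + 460.11280) = 103.874 km
C: √((-0.435·111.32)² + (0.959·47.88)²) = √(2344.90315 + 2108.36354) = 66.733 km
D: √((-0.301·111.32)² + (0.378·47.88)²) = √(1122.74049 + 327.56077) = 38.083 km
E: √((0.436·111.32)² + (-1.367·47.88)²) = √(2355.69670 + 4283.95907) = 81.484 km
F: √((-0.700·111.32)² + (-0.723·47.88)²) = √(6072.14978 + 1198.35331) = 85.267 km
G: √((1.434·111.32)² + (0.920·47.88)²) = √(25482.65638 + 1940.36726) = 165.599 km
H: √((0.837·111.32)² + (-0.843·47.88)²) = √(8681.55081 + 1629.15885) = 101.542 km
I: √((1.047·111.32)² + (0.313·47.88)²) = √(13584.37803 + 224.59338) = 117.512 km
J: √((-1.147·111.32)² + (0.639·47.88)²) = √(16303.21407 + 936.07361) = 131.298 km
K: √((-0.760·111.32)² + (-1.477·47.88)²) = √(7157.70145 + 5001.14302) = 110.267 km
L: √((-0.612·111.32)² + (-1.445·47.88)²) = √(4641.40258 + 4786.78562) = 97.099 km
M: √((1.494·111.32)² + (-0.188·47.88)²) = √(27659.70795 + 81.02592) = 166.555 km
N: √((0.010·111.32)² + (-1.513·47.88)²) = √(1.23921 + 5247.90711) = 72.451 km
O: √((0.786·111.32)² + (-0.192·47.88)²) = √(7655.81601 + 84.51051) = 87.979 km
Minimum: A at 28.407 km.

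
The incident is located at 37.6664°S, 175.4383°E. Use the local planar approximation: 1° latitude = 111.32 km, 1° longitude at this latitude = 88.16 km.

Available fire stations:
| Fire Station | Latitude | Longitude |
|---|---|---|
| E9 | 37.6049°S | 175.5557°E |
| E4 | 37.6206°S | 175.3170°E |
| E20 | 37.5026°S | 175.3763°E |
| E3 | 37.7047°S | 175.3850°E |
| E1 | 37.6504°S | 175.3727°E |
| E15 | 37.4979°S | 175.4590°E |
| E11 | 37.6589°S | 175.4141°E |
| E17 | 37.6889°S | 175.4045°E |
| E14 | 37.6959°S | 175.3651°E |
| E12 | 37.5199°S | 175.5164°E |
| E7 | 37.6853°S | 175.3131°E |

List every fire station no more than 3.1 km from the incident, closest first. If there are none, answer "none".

Distances from 37.6664°S, 175.4383°E:
E9: √((0.0615·111.32)² + (0.1174·88.16)²) = √(46.870181 + 107.122169) = 12.4094 km
E4: √((0.0458·111.32)² + (-0.1213·88.16)²) = √(25.994254 + 114.357530) = 11.8470 km
E20: √((0.1638·111.32)² + (-0.0620·88.16)²) = √(332.486633 + 29.876281) = 19.0358 km
E3: √((-0.0383·111.32)² + (-0.0533·88.16)²) = √(18.177910 + 22.079924) = 6.3449 km
E1: √((0.0160·111.32)² + (-0.0656·88.16)²) = √(3.172388 + 33.446513) = 6.0514 km
E15: √((0.1685·111.32)² + (0.0207·88.16)²) = √(351.840805 + 3.330304) = 18.8460 km
E11: √((0.0075·111.32)² + (-0.0242·88.16)²) = √(0.697058 + 4.551703) = 2.2910 km
E17: √((-0.0225·111.32)² + (-0.0338·88.16)²) = √(6.273522 + 8.879256) = 3.8927 km
E14: √((-0.0295·111.32)² + (-0.0732·88.16)²) = √(10.784262 + 41.645236) = 7.2408 km
E12: √((0.1465·111.32)² + (0.0781·88.16)²) = √(265.963258 + 47.407301) = 17.7023 km
E7: √((-0.0189·111.32)² + (-0.1252·88.16)²) = √(4.426597 + 121.829320) = 11.2364 km
Threshold 3.1 km: E11 (2.2910 km) is within range.

E11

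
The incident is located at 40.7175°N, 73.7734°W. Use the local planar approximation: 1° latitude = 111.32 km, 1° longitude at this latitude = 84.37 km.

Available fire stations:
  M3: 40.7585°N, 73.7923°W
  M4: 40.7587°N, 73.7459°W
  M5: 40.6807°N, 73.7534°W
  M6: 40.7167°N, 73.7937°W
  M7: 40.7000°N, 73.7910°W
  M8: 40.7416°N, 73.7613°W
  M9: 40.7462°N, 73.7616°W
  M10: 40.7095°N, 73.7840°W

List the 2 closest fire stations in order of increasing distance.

Distances from 40.7175°N, 73.7734°W:
M3: √((0.0410·111.32)² + (-0.0189·84.37)²) = √(20.831191 + 2.542727) = 4.8347 km
M4: √((0.0412·111.32)² + (0.0275·84.37)²) = √(21.034918 + 5.383212) = 5.1399 km
M5: √((-0.0368·111.32)² + (0.0200·84.37)²) = √(16.781935 + 2.847319) = 4.4305 km
M6: √((-0.0008·111.32)² + (-0.0203·84.37)²) = √(0.007931 + 2.933379) = 1.7150 km
M7: √((-0.0175·111.32)² + (-0.0176·84.37)²) = √(3.795094 + 2.204964) = 2.4495 km
M8: √((0.0241·111.32)² + (0.0121·84.37)²) = √(7.197480 + 1.042190) = 2.8705 km
M9: √((0.0287·111.32)² + (0.0118·84.37)²) = √(10.207284 + 0.991152) = 3.3464 km
M10: √((-0.0080·111.32)² + (-0.0106·84.37)²) = √(0.793097 + 0.799812) = 1.2621 km
Sorted: M10 (1.2621 km) < M6 (1.7150 km) < M7 (2.4495 km) < M8 (2.8705 km) < …

M10, M6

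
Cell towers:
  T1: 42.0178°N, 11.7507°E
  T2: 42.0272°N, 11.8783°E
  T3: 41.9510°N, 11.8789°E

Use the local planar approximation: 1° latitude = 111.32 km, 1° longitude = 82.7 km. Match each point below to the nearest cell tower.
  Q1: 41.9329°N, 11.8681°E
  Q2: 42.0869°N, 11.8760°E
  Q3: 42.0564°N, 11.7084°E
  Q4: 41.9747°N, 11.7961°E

Q1 at 41.9329°N, 11.8681°E:
  T1: 13.5494 km
  T2: 10.5313 km
  T3: 2.2040 km
  → nearest: T3 (2.2040 km)
Q2 at 42.0869°N, 11.8760°E:
  T1: 12.9053 km
  T2: 6.6485 km
  T3: 15.1303 km
  → nearest: T2 (6.6485 km)
Q3 at 42.0564°N, 11.7084°E:
  T1: 5.5409 km
  T2: 14.4218 km
  T3: 18.3436 km
  → nearest: T1 (5.5409 km)
Q4 at 41.9747°N, 11.7961°E:
  T1: 6.0923 km
  T2: 8.9648 km
  T3: 7.3382 km
  → nearest: T1 (6.0923 km)

Q1→T3; Q2→T2; Q3→T1; Q4→T1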